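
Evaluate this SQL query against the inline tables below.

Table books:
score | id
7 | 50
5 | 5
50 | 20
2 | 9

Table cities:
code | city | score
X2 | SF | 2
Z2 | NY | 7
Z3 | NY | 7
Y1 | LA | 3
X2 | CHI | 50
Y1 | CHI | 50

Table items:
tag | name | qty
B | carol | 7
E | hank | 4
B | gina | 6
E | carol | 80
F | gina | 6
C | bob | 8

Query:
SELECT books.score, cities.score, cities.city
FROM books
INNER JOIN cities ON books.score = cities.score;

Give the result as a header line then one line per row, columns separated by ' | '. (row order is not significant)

After JOIN cities (5 rows):
books.score | books.id | cities.code | cities.city | cities.score
7 | 50 | Z2 | NY | 7
7 | 50 | Z3 | NY | 7
50 | 20 | X2 | CHI | 50
50 | 20 | Y1 | CHI | 50
2 | 9 | X2 | SF | 2
After SELECT (5 rows):
books.score | cities.score | cities.city
7 | 7 | NY
7 | 7 | NY
50 | 50 | CHI
50 | 50 | CHI
2 | 2 | SF

== RESULT ==
books.score | cities.score | cities.city
7 | 7 | NY
7 | 7 | NY
50 | 50 | CHI
50 | 50 | CHI
2 | 2 | SF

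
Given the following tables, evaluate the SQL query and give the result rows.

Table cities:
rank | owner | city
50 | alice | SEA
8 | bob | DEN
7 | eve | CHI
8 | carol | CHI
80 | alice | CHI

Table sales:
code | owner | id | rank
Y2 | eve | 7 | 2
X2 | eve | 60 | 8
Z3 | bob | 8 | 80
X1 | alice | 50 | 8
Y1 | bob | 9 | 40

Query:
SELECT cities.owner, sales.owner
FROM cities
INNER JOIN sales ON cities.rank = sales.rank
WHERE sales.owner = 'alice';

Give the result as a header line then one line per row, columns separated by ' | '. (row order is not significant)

After JOIN sales (5 rows):
cities.rank | cities.owner | cities.city | sales.code | sales.owner | sales.id | sales.rank
8 | bob | DEN | X2 | eve | 60 | 8
8 | bob | DEN | X1 | alice | 50 | 8
8 | carol | CHI | X2 | eve | 60 | 8
8 | carol | CHI | X1 | alice | 50 | 8
80 | alice | CHI | Z3 | bob | 8 | 80
After WHERE (2 rows):
cities.rank | cities.owner | cities.city | sales.code | sales.owner | sales.id | sales.rank
8 | bob | DEN | X1 | alice | 50 | 8
8 | carol | CHI | X1 | alice | 50 | 8
After SELECT (2 rows):
cities.owner | sales.owner
bob | alice
carol | alice

== RESULT ==
cities.owner | sales.owner
bob | alice
carol | alice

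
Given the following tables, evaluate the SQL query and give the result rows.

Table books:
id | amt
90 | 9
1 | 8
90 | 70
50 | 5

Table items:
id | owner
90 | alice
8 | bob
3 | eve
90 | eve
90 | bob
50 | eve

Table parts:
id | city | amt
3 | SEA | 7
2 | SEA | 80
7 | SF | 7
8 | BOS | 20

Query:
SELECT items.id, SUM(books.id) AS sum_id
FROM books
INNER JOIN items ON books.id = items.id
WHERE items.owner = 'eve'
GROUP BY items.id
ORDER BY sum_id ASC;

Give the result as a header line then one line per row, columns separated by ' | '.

== RESULT ==
items.id | sum_id
50 | 50
90 | 180

Derivation:
After JOIN items (7 rows):
books.id | books.amt | items.id | items.owner
90 | 9 | 90 | alice
90 | 9 | 90 | eve
90 | 9 | 90 | bob
90 | 70 | 90 | alice
90 | 70 | 90 | eve
90 | 70 | 90 | bob
50 | 5 | 50 | eve
After WHERE (3 rows):
books.id | books.amt | items.id | items.owner
90 | 9 | 90 | eve
90 | 70 | 90 | eve
50 | 5 | 50 | eve
After GROUP BY (2 rows):
items.id | sum_id
90 | 180
50 | 50
After ORDER BY (2 rows):
items.id | sum_id
50 | 50
90 | 180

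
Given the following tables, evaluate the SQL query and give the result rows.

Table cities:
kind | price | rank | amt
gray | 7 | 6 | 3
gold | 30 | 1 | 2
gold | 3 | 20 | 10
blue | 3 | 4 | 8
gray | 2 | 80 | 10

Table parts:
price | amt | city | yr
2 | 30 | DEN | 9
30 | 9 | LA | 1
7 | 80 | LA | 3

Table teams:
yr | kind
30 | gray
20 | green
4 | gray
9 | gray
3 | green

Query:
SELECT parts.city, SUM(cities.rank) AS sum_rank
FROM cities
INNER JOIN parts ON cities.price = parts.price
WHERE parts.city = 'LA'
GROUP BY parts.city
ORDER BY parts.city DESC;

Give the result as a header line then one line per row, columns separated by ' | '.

== RESULT ==
parts.city | sum_rank
LA | 7

Derivation:
After JOIN parts (3 rows):
cities.kind | cities.price | cities.rank | cities.amt | parts.price | parts.amt | parts.city | parts.yr
gray | 7 | 6 | 3 | 7 | 80 | LA | 3
gold | 30 | 1 | 2 | 30 | 9 | LA | 1
gray | 2 | 80 | 10 | 2 | 30 | DEN | 9
After WHERE (2 rows):
cities.kind | cities.price | cities.rank | cities.amt | parts.price | parts.amt | parts.city | parts.yr
gray | 7 | 6 | 3 | 7 | 80 | LA | 3
gold | 30 | 1 | 2 | 30 | 9 | LA | 1
After GROUP BY (1 rows):
parts.city | sum_rank
LA | 7
After ORDER BY (1 rows):
parts.city | sum_rank
LA | 7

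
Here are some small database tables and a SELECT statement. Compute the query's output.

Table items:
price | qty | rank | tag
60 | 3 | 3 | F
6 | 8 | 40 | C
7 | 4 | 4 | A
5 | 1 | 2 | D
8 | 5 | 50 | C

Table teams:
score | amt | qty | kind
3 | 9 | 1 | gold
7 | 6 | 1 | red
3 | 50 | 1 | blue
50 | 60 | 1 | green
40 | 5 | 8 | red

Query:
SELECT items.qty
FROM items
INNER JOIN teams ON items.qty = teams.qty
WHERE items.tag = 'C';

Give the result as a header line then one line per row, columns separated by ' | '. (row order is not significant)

After JOIN teams (5 rows):
items.price | items.qty | items.rank | items.tag | teams.score | teams.amt | teams.qty | teams.kind
6 | 8 | 40 | C | 40 | 5 | 8 | red
5 | 1 | 2 | D | 3 | 9 | 1 | gold
5 | 1 | 2 | D | 7 | 6 | 1 | red
5 | 1 | 2 | D | 3 | 50 | 1 | blue
5 | 1 | 2 | D | 50 | 60 | 1 | green
After WHERE (1 rows):
items.price | items.qty | items.rank | items.tag | teams.score | teams.amt | teams.qty | teams.kind
6 | 8 | 40 | C | 40 | 5 | 8 | red
After SELECT (1 rows):
items.qty
8

== RESULT ==
items.qty
8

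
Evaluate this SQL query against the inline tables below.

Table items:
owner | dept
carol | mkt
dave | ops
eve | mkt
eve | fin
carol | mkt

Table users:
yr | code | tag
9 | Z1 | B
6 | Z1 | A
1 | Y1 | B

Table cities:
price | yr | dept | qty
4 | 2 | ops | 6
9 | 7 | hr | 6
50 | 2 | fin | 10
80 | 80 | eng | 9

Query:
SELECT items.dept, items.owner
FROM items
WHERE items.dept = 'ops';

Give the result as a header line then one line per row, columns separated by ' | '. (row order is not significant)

After WHERE (1 rows):
items.owner | items.dept
dave | ops
After SELECT (1 rows):
items.dept | items.owner
ops | dave

== RESULT ==
items.dept | items.owner
ops | dave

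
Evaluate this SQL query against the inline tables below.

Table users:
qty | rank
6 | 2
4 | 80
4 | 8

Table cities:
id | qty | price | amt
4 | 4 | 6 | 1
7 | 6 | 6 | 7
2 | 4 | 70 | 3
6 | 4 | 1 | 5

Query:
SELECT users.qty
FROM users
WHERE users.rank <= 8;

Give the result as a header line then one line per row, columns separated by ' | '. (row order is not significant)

After WHERE (2 rows):
users.qty | users.rank
6 | 2
4 | 8
After SELECT (2 rows):
users.qty
6
4

== RESULT ==
users.qty
6
4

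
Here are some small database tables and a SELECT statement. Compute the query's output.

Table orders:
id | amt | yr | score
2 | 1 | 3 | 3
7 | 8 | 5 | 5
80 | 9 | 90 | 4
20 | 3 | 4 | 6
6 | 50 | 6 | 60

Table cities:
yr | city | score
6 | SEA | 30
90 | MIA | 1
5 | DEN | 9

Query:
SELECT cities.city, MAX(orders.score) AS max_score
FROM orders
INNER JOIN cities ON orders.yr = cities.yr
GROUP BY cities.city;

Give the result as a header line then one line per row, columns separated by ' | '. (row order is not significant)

== RESULT ==
cities.city | max_score
DEN | 5
MIA | 4
SEA | 60

Derivation:
After JOIN cities (3 rows):
orders.id | orders.amt | orders.yr | orders.score | cities.yr | cities.city | cities.score
7 | 8 | 5 | 5 | 5 | DEN | 9
80 | 9 | 90 | 4 | 90 | MIA | 1
6 | 50 | 6 | 60 | 6 | SEA | 30
After GROUP BY (3 rows):
cities.city | max_score
DEN | 5
MIA | 4
SEA | 60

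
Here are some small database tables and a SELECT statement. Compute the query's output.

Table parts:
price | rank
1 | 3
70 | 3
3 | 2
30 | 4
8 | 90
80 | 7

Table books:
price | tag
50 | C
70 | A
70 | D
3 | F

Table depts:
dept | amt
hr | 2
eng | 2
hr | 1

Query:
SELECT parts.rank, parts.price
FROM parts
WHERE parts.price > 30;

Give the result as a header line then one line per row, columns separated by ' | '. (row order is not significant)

After WHERE (2 rows):
parts.price | parts.rank
70 | 3
80 | 7
After SELECT (2 rows):
parts.rank | parts.price
3 | 70
7 | 80

== RESULT ==
parts.rank | parts.price
3 | 70
7 | 80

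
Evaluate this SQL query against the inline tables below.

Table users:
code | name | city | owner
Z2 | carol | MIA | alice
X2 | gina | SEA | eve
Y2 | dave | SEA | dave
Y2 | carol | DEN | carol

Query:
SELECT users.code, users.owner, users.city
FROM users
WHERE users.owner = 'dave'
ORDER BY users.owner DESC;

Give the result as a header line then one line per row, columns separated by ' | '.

== RESULT ==
users.code | users.owner | users.city
Y2 | dave | SEA

Derivation:
After WHERE (1 rows):
users.code | users.name | users.city | users.owner
Y2 | dave | SEA | dave
After SELECT (1 rows):
users.code | users.owner | users.city
Y2 | dave | SEA
After ORDER BY (1 rows):
users.code | users.owner | users.city
Y2 | dave | SEA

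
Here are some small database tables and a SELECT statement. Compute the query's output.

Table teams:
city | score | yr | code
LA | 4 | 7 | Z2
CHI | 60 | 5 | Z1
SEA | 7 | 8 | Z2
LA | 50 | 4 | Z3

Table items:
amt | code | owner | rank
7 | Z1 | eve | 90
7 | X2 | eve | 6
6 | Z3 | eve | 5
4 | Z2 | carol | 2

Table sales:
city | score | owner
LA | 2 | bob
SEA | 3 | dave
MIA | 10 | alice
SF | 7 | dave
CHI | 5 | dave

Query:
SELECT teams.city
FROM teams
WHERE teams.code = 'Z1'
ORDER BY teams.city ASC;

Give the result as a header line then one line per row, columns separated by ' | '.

After WHERE (1 rows):
teams.city | teams.score | teams.yr | teams.code
CHI | 60 | 5 | Z1
After SELECT (1 rows):
teams.city
CHI
After ORDER BY (1 rows):
teams.city
CHI

== RESULT ==
teams.city
CHI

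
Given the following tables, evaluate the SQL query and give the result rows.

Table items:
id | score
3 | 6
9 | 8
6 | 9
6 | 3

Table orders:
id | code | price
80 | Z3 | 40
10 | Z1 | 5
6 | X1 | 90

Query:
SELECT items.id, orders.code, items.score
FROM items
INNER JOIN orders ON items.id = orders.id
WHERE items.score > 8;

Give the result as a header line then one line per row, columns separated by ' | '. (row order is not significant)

After JOIN orders (2 rows):
items.id | items.score | orders.id | orders.code | orders.price
6 | 9 | 6 | X1 | 90
6 | 3 | 6 | X1 | 90
After WHERE (1 rows):
items.id | items.score | orders.id | orders.code | orders.price
6 | 9 | 6 | X1 | 90
After SELECT (1 rows):
items.id | orders.code | items.score
6 | X1 | 9

== RESULT ==
items.id | orders.code | items.score
6 | X1 | 9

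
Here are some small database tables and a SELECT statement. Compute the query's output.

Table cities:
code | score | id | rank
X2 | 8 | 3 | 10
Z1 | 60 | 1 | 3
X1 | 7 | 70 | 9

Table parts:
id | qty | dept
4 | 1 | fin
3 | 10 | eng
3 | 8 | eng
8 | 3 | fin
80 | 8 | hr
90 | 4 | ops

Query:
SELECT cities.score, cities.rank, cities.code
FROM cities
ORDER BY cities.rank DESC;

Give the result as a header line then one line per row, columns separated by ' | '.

After SELECT (3 rows):
cities.score | cities.rank | cities.code
8 | 10 | X2
60 | 3 | Z1
7 | 9 | X1
After ORDER BY (3 rows):
cities.score | cities.rank | cities.code
8 | 10 | X2
7 | 9 | X1
60 | 3 | Z1

== RESULT ==
cities.score | cities.rank | cities.code
8 | 10 | X2
7 | 9 | X1
60 | 3 | Z1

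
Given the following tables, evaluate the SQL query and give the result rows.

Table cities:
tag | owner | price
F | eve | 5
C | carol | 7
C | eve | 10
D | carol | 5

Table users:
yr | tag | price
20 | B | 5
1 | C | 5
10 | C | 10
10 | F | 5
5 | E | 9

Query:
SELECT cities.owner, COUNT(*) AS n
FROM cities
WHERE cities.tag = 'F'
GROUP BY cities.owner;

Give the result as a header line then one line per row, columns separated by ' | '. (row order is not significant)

== RESULT ==
cities.owner | n
eve | 1

Derivation:
After WHERE (1 rows):
cities.tag | cities.owner | cities.price
F | eve | 5
After GROUP BY (1 rows):
cities.owner | n
eve | 1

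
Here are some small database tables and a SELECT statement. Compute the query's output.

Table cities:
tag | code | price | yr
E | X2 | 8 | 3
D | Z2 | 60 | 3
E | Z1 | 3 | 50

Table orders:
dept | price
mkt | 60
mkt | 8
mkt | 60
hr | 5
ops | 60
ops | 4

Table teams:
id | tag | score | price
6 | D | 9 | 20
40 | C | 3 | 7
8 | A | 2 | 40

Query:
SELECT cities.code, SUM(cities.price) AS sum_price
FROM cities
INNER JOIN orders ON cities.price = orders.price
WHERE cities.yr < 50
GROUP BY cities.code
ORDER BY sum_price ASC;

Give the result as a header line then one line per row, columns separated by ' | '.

== RESULT ==
cities.code | sum_price
X2 | 8
Z2 | 180

Derivation:
After JOIN orders (4 rows):
cities.tag | cities.code | cities.price | cities.yr | orders.dept | orders.price
E | X2 | 8 | 3 | mkt | 8
D | Z2 | 60 | 3 | mkt | 60
D | Z2 | 60 | 3 | mkt | 60
D | Z2 | 60 | 3 | ops | 60
After WHERE (4 rows):
cities.tag | cities.code | cities.price | cities.yr | orders.dept | orders.price
E | X2 | 8 | 3 | mkt | 8
D | Z2 | 60 | 3 | mkt | 60
D | Z2 | 60 | 3 | mkt | 60
D | Z2 | 60 | 3 | ops | 60
After GROUP BY (2 rows):
cities.code | sum_price
X2 | 8
Z2 | 180
After ORDER BY (2 rows):
cities.code | sum_price
X2 | 8
Z2 | 180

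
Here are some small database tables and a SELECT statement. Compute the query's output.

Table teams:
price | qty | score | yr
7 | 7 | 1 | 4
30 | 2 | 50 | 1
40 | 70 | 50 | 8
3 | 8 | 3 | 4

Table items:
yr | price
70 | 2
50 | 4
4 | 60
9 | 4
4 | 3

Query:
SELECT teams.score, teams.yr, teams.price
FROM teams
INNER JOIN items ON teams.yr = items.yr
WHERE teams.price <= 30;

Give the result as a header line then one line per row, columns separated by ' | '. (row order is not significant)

== RESULT ==
teams.score | teams.yr | teams.price
1 | 4 | 7
1 | 4 | 7
3 | 4 | 3
3 | 4 | 3

Derivation:
After JOIN items (4 rows):
teams.price | teams.qty | teams.score | teams.yr | items.yr | items.price
7 | 7 | 1 | 4 | 4 | 60
7 | 7 | 1 | 4 | 4 | 3
3 | 8 | 3 | 4 | 4 | 60
3 | 8 | 3 | 4 | 4 | 3
After WHERE (4 rows):
teams.price | teams.qty | teams.score | teams.yr | items.yr | items.price
7 | 7 | 1 | 4 | 4 | 60
7 | 7 | 1 | 4 | 4 | 3
3 | 8 | 3 | 4 | 4 | 60
3 | 8 | 3 | 4 | 4 | 3
After SELECT (4 rows):
teams.score | teams.yr | teams.price
1 | 4 | 7
1 | 4 | 7
3 | 4 | 3
3 | 4 | 3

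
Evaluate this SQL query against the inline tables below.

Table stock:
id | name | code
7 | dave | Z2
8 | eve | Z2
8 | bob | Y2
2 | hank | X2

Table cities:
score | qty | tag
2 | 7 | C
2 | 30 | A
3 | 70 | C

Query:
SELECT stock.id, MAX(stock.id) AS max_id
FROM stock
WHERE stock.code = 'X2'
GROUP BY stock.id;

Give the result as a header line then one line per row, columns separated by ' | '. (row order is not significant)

After WHERE (1 rows):
stock.id | stock.name | stock.code
2 | hank | X2
After GROUP BY (1 rows):
stock.id | max_id
2 | 2

== RESULT ==
stock.id | max_id
2 | 2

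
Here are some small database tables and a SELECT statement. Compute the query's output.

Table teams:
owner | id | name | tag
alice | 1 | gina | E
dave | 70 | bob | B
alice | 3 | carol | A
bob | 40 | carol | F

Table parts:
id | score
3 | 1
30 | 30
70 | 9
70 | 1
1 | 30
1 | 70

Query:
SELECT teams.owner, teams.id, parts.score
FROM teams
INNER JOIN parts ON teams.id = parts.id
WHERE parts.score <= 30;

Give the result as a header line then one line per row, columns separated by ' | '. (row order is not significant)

After JOIN parts (5 rows):
teams.owner | teams.id | teams.name | teams.tag | parts.id | parts.score
alice | 1 | gina | E | 1 | 30
alice | 1 | gina | E | 1 | 70
dave | 70 | bob | B | 70 | 9
dave | 70 | bob | B | 70 | 1
alice | 3 | carol | A | 3 | 1
After WHERE (4 rows):
teams.owner | teams.id | teams.name | teams.tag | parts.id | parts.score
alice | 1 | gina | E | 1 | 30
dave | 70 | bob | B | 70 | 9
dave | 70 | bob | B | 70 | 1
alice | 3 | carol | A | 3 | 1
After SELECT (4 rows):
teams.owner | teams.id | parts.score
alice | 1 | 30
dave | 70 | 9
dave | 70 | 1
alice | 3 | 1

== RESULT ==
teams.owner | teams.id | parts.score
alice | 1 | 30
dave | 70 | 9
dave | 70 | 1
alice | 3 | 1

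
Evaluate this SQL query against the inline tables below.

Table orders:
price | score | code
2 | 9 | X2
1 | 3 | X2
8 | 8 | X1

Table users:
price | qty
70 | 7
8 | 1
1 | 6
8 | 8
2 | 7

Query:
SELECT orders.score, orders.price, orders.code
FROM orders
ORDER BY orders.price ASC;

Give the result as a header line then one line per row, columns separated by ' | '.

== RESULT ==
orders.score | orders.price | orders.code
3 | 1 | X2
9 | 2 | X2
8 | 8 | X1

Derivation:
After SELECT (3 rows):
orders.score | orders.price | orders.code
9 | 2 | X2
3 | 1 | X2
8 | 8 | X1
After ORDER BY (3 rows):
orders.score | orders.price | orders.code
3 | 1 | X2
9 | 2 | X2
8 | 8 | X1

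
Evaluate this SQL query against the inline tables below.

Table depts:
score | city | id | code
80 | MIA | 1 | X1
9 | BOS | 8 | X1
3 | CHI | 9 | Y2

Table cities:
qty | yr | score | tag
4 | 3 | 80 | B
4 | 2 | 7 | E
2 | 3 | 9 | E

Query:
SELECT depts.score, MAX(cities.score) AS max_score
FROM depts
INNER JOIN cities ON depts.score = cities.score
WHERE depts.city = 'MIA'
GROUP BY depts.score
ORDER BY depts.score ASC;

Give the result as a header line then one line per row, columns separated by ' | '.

After JOIN cities (2 rows):
depts.score | depts.city | depts.id | depts.code | cities.qty | cities.yr | cities.score | cities.tag
80 | MIA | 1 | X1 | 4 | 3 | 80 | B
9 | BOS | 8 | X1 | 2 | 3 | 9 | E
After WHERE (1 rows):
depts.score | depts.city | depts.id | depts.code | cities.qty | cities.yr | cities.score | cities.tag
80 | MIA | 1 | X1 | 4 | 3 | 80 | B
After GROUP BY (1 rows):
depts.score | max_score
80 | 80
After ORDER BY (1 rows):
depts.score | max_score
80 | 80

== RESULT ==
depts.score | max_score
80 | 80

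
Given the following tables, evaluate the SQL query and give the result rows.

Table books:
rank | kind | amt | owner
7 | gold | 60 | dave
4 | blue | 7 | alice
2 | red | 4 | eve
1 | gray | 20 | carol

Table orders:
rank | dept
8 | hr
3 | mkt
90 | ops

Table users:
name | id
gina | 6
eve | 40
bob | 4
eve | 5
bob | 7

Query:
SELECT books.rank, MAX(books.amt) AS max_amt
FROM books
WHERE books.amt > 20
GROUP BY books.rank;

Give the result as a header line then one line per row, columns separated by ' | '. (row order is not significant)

After WHERE (1 rows):
books.rank | books.kind | books.amt | books.owner
7 | gold | 60 | dave
After GROUP BY (1 rows):
books.rank | max_amt
7 | 60

== RESULT ==
books.rank | max_amt
7 | 60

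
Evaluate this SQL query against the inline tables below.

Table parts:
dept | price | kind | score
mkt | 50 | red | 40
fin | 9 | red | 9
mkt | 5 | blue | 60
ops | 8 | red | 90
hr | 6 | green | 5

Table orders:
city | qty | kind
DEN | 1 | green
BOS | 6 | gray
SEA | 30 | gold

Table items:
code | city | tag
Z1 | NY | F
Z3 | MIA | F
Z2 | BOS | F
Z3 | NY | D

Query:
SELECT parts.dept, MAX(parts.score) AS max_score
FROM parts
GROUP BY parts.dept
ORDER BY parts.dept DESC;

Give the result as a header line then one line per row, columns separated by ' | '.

After GROUP BY (4 rows):
parts.dept | max_score
mkt | 60
fin | 9
ops | 90
hr | 5
After ORDER BY (4 rows):
parts.dept | max_score
ops | 90
mkt | 60
hr | 5
fin | 9

== RESULT ==
parts.dept | max_score
ops | 90
mkt | 60
hr | 5
fin | 9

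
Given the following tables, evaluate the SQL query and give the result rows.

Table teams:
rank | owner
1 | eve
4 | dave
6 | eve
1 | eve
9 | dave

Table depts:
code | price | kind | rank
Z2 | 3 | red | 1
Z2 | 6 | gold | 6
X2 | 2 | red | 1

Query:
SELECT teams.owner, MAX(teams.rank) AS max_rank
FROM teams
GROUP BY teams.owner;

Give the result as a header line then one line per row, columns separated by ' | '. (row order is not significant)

After GROUP BY (2 rows):
teams.owner | max_rank
eve | 6
dave | 9

== RESULT ==
teams.owner | max_rank
eve | 6
dave | 9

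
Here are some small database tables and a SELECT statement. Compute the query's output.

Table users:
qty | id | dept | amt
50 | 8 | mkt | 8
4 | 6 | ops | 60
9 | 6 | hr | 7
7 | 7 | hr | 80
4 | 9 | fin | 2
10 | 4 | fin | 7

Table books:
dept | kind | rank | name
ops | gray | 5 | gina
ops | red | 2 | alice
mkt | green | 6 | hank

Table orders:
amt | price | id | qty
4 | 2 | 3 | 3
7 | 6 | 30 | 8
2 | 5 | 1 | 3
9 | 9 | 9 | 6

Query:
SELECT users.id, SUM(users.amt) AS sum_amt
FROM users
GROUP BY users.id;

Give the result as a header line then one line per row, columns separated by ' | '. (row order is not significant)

After GROUP BY (5 rows):
users.id | sum_amt
8 | 8
6 | 67
7 | 80
9 | 2
4 | 7

== RESULT ==
users.id | sum_amt
8 | 8
6 | 67
7 | 80
9 | 2
4 | 7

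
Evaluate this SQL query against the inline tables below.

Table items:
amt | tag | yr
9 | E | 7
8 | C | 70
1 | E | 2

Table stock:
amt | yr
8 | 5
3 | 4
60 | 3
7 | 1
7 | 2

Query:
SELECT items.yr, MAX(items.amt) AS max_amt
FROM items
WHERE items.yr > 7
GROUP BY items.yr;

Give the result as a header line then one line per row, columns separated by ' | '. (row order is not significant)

After WHERE (1 rows):
items.amt | items.tag | items.yr
8 | C | 70
After GROUP BY (1 rows):
items.yr | max_amt
70 | 8

== RESULT ==
items.yr | max_amt
70 | 8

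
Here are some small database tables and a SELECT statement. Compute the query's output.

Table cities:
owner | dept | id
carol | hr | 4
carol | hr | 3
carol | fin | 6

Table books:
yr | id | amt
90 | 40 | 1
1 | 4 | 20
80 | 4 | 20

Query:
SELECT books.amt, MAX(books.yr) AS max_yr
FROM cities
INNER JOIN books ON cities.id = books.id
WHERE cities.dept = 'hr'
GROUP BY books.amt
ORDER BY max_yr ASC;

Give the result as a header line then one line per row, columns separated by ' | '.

== RESULT ==
books.amt | max_yr
20 | 80

Derivation:
After JOIN books (2 rows):
cities.owner | cities.dept | cities.id | books.yr | books.id | books.amt
carol | hr | 4 | 1 | 4 | 20
carol | hr | 4 | 80 | 4 | 20
After WHERE (2 rows):
cities.owner | cities.dept | cities.id | books.yr | books.id | books.amt
carol | hr | 4 | 1 | 4 | 20
carol | hr | 4 | 80 | 4 | 20
After GROUP BY (1 rows):
books.amt | max_yr
20 | 80
After ORDER BY (1 rows):
books.amt | max_yr
20 | 80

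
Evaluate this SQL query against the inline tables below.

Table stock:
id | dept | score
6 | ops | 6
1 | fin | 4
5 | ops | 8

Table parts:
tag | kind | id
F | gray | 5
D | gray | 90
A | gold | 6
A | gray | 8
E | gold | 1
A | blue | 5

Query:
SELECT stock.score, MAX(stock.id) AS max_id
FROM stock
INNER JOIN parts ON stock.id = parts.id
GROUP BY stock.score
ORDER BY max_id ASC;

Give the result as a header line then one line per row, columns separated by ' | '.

== RESULT ==
stock.score | max_id
4 | 1
8 | 5
6 | 6

Derivation:
After JOIN parts (4 rows):
stock.id | stock.dept | stock.score | parts.tag | parts.kind | parts.id
6 | ops | 6 | A | gold | 6
1 | fin | 4 | E | gold | 1
5 | ops | 8 | F | gray | 5
5 | ops | 8 | A | blue | 5
After GROUP BY (3 rows):
stock.score | max_id
6 | 6
4 | 1
8 | 5
After ORDER BY (3 rows):
stock.score | max_id
4 | 1
8 | 5
6 | 6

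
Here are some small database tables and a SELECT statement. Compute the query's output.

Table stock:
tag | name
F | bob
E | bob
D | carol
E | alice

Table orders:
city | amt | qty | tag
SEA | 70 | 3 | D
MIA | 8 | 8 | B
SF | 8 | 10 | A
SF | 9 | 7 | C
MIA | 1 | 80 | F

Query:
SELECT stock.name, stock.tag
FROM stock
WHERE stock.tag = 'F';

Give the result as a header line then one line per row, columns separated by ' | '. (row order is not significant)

== RESULT ==
stock.name | stock.tag
bob | F

Derivation:
After WHERE (1 rows):
stock.tag | stock.name
F | bob
After SELECT (1 rows):
stock.name | stock.tag
bob | F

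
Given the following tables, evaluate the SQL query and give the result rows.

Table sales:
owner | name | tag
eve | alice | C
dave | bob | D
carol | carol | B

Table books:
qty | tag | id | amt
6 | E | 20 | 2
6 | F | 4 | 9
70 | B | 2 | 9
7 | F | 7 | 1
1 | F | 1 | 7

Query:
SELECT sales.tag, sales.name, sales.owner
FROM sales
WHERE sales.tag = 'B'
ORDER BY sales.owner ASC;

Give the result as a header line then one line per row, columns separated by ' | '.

== RESULT ==
sales.tag | sales.name | sales.owner
B | carol | carol

Derivation:
After WHERE (1 rows):
sales.owner | sales.name | sales.tag
carol | carol | B
After SELECT (1 rows):
sales.tag | sales.name | sales.owner
B | carol | carol
After ORDER BY (1 rows):
sales.tag | sales.name | sales.owner
B | carol | carol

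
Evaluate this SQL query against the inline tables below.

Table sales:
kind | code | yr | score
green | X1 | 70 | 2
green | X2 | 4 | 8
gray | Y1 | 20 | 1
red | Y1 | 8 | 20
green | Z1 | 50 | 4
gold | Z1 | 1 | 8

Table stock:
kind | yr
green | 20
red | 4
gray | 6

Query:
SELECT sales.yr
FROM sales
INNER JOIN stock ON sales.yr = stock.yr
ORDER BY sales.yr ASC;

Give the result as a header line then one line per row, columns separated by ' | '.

== RESULT ==
sales.yr
4
20

Derivation:
After JOIN stock (2 rows):
sales.kind | sales.code | sales.yr | sales.score | stock.kind | stock.yr
green | X2 | 4 | 8 | red | 4
gray | Y1 | 20 | 1 | green | 20
After SELECT (2 rows):
sales.yr
4
20
After ORDER BY (2 rows):
sales.yr
4
20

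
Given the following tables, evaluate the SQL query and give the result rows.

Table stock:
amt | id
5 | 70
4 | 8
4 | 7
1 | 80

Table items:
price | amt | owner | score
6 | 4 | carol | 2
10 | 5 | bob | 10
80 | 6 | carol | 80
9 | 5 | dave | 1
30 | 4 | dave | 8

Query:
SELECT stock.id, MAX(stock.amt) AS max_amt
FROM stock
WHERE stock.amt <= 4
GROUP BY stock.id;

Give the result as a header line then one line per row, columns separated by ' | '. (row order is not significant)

== RESULT ==
stock.id | max_amt
8 | 4
7 | 4
80 | 1

Derivation:
After WHERE (3 rows):
stock.amt | stock.id
4 | 8
4 | 7
1 | 80
After GROUP BY (3 rows):
stock.id | max_amt
8 | 4
7 | 4
80 | 1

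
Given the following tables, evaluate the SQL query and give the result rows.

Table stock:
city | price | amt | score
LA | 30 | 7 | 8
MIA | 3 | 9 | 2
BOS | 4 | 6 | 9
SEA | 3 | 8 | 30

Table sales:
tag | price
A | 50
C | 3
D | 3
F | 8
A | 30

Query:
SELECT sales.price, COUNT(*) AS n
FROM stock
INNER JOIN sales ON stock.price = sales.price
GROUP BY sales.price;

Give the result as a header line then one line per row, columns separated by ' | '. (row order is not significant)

== RESULT ==
sales.price | n
30 | 1
3 | 4

Derivation:
After JOIN sales (5 rows):
stock.city | stock.price | stock.amt | stock.score | sales.tag | sales.price
LA | 30 | 7 | 8 | A | 30
MIA | 3 | 9 | 2 | C | 3
MIA | 3 | 9 | 2 | D | 3
SEA | 3 | 8 | 30 | C | 3
SEA | 3 | 8 | 30 | D | 3
After GROUP BY (2 rows):
sales.price | n
30 | 1
3 | 4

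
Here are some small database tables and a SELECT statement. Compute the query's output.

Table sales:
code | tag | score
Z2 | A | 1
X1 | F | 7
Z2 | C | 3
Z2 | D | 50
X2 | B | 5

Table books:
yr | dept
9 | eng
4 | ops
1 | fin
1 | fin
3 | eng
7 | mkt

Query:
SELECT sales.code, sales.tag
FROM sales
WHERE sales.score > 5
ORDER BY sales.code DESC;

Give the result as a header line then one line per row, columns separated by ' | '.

After WHERE (2 rows):
sales.code | sales.tag | sales.score
X1 | F | 7
Z2 | D | 50
After SELECT (2 rows):
sales.code | sales.tag
X1 | F
Z2 | D
After ORDER BY (2 rows):
sales.code | sales.tag
Z2 | D
X1 | F

== RESULT ==
sales.code | sales.tag
Z2 | D
X1 | F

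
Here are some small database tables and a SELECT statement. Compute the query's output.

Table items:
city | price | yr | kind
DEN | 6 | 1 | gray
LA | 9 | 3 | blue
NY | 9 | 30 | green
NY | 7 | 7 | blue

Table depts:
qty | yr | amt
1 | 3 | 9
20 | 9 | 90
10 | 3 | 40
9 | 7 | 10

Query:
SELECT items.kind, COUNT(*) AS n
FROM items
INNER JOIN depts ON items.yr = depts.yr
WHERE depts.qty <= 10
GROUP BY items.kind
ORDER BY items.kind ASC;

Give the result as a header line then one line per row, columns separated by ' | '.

== RESULT ==
items.kind | n
blue | 3

Derivation:
After JOIN depts (3 rows):
items.city | items.price | items.yr | items.kind | depts.qty | depts.yr | depts.amt
LA | 9 | 3 | blue | 1 | 3 | 9
LA | 9 | 3 | blue | 10 | 3 | 40
NY | 7 | 7 | blue | 9 | 7 | 10
After WHERE (3 rows):
items.city | items.price | items.yr | items.kind | depts.qty | depts.yr | depts.amt
LA | 9 | 3 | blue | 1 | 3 | 9
LA | 9 | 3 | blue | 10 | 3 | 40
NY | 7 | 7 | blue | 9 | 7 | 10
After GROUP BY (1 rows):
items.kind | n
blue | 3
After ORDER BY (1 rows):
items.kind | n
blue | 3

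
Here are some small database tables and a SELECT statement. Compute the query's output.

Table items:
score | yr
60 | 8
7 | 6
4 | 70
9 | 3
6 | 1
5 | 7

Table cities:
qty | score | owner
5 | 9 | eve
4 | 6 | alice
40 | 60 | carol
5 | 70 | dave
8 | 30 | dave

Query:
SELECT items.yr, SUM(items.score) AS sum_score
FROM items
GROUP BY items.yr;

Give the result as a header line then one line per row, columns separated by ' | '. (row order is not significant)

== RESULT ==
items.yr | sum_score
8 | 60
6 | 7
70 | 4
3 | 9
1 | 6
7 | 5

Derivation:
After GROUP BY (6 rows):
items.yr | sum_score
8 | 60
6 | 7
70 | 4
3 | 9
1 | 6
7 | 5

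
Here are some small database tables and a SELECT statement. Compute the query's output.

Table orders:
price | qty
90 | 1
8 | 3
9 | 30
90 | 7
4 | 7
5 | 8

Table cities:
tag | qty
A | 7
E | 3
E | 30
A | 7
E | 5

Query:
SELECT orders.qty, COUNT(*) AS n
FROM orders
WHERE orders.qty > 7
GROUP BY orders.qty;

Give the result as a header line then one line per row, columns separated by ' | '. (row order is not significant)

After WHERE (2 rows):
orders.price | orders.qty
9 | 30
5 | 8
After GROUP BY (2 rows):
orders.qty | n
30 | 1
8 | 1

== RESULT ==
orders.qty | n
30 | 1
8 | 1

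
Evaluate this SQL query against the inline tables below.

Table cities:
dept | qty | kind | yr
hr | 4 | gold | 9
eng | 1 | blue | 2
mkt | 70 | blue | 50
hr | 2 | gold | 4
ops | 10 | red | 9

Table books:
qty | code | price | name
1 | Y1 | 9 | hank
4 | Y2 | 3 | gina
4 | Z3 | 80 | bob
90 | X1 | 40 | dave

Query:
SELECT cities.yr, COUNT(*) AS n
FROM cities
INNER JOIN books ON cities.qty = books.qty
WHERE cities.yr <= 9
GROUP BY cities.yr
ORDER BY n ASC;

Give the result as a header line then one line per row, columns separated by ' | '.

After JOIN books (3 rows):
cities.dept | cities.qty | cities.kind | cities.yr | books.qty | books.code | books.price | books.name
hr | 4 | gold | 9 | 4 | Y2 | 3 | gina
hr | 4 | gold | 9 | 4 | Z3 | 80 | bob
eng | 1 | blue | 2 | 1 | Y1 | 9 | hank
After WHERE (3 rows):
cities.dept | cities.qty | cities.kind | cities.yr | books.qty | books.code | books.price | books.name
hr | 4 | gold | 9 | 4 | Y2 | 3 | gina
hr | 4 | gold | 9 | 4 | Z3 | 80 | bob
eng | 1 | blue | 2 | 1 | Y1 | 9 | hank
After GROUP BY (2 rows):
cities.yr | n
9 | 2
2 | 1
After ORDER BY (2 rows):
cities.yr | n
2 | 1
9 | 2

== RESULT ==
cities.yr | n
2 | 1
9 | 2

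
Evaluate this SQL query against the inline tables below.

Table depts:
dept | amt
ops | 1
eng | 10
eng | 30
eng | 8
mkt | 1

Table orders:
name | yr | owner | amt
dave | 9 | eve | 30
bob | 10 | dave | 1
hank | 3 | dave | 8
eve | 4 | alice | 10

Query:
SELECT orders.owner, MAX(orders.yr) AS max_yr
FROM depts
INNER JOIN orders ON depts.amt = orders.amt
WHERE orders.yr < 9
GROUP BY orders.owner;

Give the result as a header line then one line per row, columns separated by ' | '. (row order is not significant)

== RESULT ==
orders.owner | max_yr
alice | 4
dave | 3

Derivation:
After JOIN orders (5 rows):
depts.dept | depts.amt | orders.name | orders.yr | orders.owner | orders.amt
ops | 1 | bob | 10 | dave | 1
eng | 10 | eve | 4 | alice | 10
eng | 30 | dave | 9 | eve | 30
eng | 8 | hank | 3 | dave | 8
mkt | 1 | bob | 10 | dave | 1
After WHERE (2 rows):
depts.dept | depts.amt | orders.name | orders.yr | orders.owner | orders.amt
eng | 10 | eve | 4 | alice | 10
eng | 8 | hank | 3 | dave | 8
After GROUP BY (2 rows):
orders.owner | max_yr
alice | 4
dave | 3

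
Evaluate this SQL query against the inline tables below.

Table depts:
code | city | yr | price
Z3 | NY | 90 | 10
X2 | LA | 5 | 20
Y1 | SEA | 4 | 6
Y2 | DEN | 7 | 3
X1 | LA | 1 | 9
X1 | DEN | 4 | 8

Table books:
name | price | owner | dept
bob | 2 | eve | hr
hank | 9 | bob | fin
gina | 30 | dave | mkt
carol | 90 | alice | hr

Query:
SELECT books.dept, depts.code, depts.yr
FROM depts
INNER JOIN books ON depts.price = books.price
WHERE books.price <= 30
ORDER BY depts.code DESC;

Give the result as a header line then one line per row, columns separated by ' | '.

After JOIN books (1 rows):
depts.code | depts.city | depts.yr | depts.price | books.name | books.price | books.owner | books.dept
X1 | LA | 1 | 9 | hank | 9 | bob | fin
After WHERE (1 rows):
depts.code | depts.city | depts.yr | depts.price | books.name | books.price | books.owner | books.dept
X1 | LA | 1 | 9 | hank | 9 | bob | fin
After SELECT (1 rows):
books.dept | depts.code | depts.yr
fin | X1 | 1
After ORDER BY (1 rows):
books.dept | depts.code | depts.yr
fin | X1 | 1

== RESULT ==
books.dept | depts.code | depts.yr
fin | X1 | 1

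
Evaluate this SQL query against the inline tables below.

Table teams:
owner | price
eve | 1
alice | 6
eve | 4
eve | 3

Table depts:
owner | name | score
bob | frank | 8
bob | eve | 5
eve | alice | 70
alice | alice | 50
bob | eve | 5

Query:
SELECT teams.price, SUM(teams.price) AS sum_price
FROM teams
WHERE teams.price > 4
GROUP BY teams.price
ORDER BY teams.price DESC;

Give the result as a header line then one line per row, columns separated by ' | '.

After WHERE (1 rows):
teams.owner | teams.price
alice | 6
After GROUP BY (1 rows):
teams.price | sum_price
6 | 6
After ORDER BY (1 rows):
teams.price | sum_price
6 | 6

== RESULT ==
teams.price | sum_price
6 | 6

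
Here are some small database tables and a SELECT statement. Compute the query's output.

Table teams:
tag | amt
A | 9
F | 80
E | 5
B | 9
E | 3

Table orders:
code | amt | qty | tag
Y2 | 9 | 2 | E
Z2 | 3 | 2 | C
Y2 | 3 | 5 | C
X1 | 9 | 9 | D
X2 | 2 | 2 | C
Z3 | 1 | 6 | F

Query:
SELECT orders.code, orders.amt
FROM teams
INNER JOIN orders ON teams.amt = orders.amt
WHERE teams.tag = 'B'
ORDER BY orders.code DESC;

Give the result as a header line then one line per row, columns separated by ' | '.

== RESULT ==
orders.code | orders.amt
Y2 | 9
X1 | 9

Derivation:
After JOIN orders (6 rows):
teams.tag | teams.amt | orders.code | orders.amt | orders.qty | orders.tag
A | 9 | Y2 | 9 | 2 | E
A | 9 | X1 | 9 | 9 | D
B | 9 | Y2 | 9 | 2 | E
B | 9 | X1 | 9 | 9 | D
E | 3 | Z2 | 3 | 2 | C
E | 3 | Y2 | 3 | 5 | C
After WHERE (2 rows):
teams.tag | teams.amt | orders.code | orders.amt | orders.qty | orders.tag
B | 9 | Y2 | 9 | 2 | E
B | 9 | X1 | 9 | 9 | D
After SELECT (2 rows):
orders.code | orders.amt
Y2 | 9
X1 | 9
After ORDER BY (2 rows):
orders.code | orders.amt
Y2 | 9
X1 | 9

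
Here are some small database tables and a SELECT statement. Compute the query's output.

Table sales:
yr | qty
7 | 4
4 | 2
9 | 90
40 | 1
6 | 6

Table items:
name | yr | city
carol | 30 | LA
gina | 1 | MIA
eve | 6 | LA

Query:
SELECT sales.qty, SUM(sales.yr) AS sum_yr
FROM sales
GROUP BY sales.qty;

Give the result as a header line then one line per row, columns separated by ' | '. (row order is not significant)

== RESULT ==
sales.qty | sum_yr
4 | 7
2 | 4
90 | 9
1 | 40
6 | 6

Derivation:
After GROUP BY (5 rows):
sales.qty | sum_yr
4 | 7
2 | 4
90 | 9
1 | 40
6 | 6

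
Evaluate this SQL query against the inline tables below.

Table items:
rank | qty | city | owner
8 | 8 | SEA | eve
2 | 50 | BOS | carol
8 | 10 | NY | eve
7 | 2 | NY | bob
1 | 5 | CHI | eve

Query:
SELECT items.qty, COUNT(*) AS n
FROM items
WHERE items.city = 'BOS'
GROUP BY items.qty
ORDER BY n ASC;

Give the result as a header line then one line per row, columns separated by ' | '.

== RESULT ==
items.qty | n
50 | 1

Derivation:
After WHERE (1 rows):
items.rank | items.qty | items.city | items.owner
2 | 50 | BOS | carol
After GROUP BY (1 rows):
items.qty | n
50 | 1
After ORDER BY (1 rows):
items.qty | n
50 | 1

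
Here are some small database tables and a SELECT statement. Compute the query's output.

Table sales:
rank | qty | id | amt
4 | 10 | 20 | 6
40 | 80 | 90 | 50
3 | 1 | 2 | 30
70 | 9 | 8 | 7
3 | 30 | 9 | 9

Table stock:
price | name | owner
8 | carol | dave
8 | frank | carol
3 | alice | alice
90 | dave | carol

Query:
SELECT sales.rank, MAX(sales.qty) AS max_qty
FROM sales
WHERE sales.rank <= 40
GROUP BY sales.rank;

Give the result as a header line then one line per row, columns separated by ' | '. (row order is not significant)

== RESULT ==
sales.rank | max_qty
4 | 10
40 | 80
3 | 30

Derivation:
After WHERE (4 rows):
sales.rank | sales.qty | sales.id | sales.amt
4 | 10 | 20 | 6
40 | 80 | 90 | 50
3 | 1 | 2 | 30
3 | 30 | 9 | 9
After GROUP BY (3 rows):
sales.rank | max_qty
4 | 10
40 | 80
3 | 30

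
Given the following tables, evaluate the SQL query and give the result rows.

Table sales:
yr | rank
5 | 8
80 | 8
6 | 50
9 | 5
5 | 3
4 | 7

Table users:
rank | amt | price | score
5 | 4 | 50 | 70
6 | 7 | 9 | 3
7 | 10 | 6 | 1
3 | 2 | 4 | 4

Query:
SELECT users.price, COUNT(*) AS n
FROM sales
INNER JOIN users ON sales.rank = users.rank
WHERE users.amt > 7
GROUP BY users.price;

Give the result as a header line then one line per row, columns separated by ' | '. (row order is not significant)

After JOIN users (3 rows):
sales.yr | sales.rank | users.rank | users.amt | users.price | users.score
9 | 5 | 5 | 4 | 50 | 70
5 | 3 | 3 | 2 | 4 | 4
4 | 7 | 7 | 10 | 6 | 1
After WHERE (1 rows):
sales.yr | sales.rank | users.rank | users.amt | users.price | users.score
4 | 7 | 7 | 10 | 6 | 1
After GROUP BY (1 rows):
users.price | n
6 | 1

== RESULT ==
users.price | n
6 | 1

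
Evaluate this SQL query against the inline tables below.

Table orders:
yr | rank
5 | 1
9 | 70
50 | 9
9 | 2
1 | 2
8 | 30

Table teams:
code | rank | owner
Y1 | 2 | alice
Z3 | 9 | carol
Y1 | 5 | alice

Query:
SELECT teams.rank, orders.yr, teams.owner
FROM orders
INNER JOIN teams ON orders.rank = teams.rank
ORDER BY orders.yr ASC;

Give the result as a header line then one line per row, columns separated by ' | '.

== RESULT ==
teams.rank | orders.yr | teams.owner
2 | 1 | alice
2 | 9 | alice
9 | 50 | carol

Derivation:
After JOIN teams (3 rows):
orders.yr | orders.rank | teams.code | teams.rank | teams.owner
50 | 9 | Z3 | 9 | carol
9 | 2 | Y1 | 2 | alice
1 | 2 | Y1 | 2 | alice
After SELECT (3 rows):
teams.rank | orders.yr | teams.owner
9 | 50 | carol
2 | 9 | alice
2 | 1 | alice
After ORDER BY (3 rows):
teams.rank | orders.yr | teams.owner
2 | 1 | alice
2 | 9 | alice
9 | 50 | carol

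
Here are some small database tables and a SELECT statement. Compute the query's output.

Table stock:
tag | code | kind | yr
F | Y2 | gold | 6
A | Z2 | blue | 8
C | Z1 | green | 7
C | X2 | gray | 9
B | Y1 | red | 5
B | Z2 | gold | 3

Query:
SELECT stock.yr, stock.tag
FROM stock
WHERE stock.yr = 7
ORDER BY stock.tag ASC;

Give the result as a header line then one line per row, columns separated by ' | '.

After WHERE (1 rows):
stock.tag | stock.code | stock.kind | stock.yr
C | Z1 | green | 7
After SELECT (1 rows):
stock.yr | stock.tag
7 | C
After ORDER BY (1 rows):
stock.yr | stock.tag
7 | C

== RESULT ==
stock.yr | stock.tag
7 | C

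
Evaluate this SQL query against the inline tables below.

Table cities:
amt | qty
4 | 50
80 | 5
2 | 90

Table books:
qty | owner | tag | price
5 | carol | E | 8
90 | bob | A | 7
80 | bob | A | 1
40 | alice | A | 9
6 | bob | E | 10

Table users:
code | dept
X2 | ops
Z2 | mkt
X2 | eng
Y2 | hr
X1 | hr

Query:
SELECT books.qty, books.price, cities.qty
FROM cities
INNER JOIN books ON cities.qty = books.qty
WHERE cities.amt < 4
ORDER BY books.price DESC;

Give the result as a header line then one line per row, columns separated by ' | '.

After JOIN books (2 rows):
cities.amt | cities.qty | books.qty | books.owner | books.tag | books.price
80 | 5 | 5 | carol | E | 8
2 | 90 | 90 | bob | A | 7
After WHERE (1 rows):
cities.amt | cities.qty | books.qty | books.owner | books.tag | books.price
2 | 90 | 90 | bob | A | 7
After SELECT (1 rows):
books.qty | books.price | cities.qty
90 | 7 | 90
After ORDER BY (1 rows):
books.qty | books.price | cities.qty
90 | 7 | 90

== RESULT ==
books.qty | books.price | cities.qty
90 | 7 | 90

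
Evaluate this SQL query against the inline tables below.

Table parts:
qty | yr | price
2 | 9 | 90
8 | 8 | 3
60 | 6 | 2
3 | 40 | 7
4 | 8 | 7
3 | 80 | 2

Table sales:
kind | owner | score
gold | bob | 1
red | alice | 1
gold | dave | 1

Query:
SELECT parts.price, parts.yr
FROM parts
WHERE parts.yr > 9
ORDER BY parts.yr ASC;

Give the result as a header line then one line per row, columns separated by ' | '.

After WHERE (2 rows):
parts.qty | parts.yr | parts.price
3 | 40 | 7
3 | 80 | 2
After SELECT (2 rows):
parts.price | parts.yr
7 | 40
2 | 80
After ORDER BY (2 rows):
parts.price | parts.yr
7 | 40
2 | 80

== RESULT ==
parts.price | parts.yr
7 | 40
2 | 80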